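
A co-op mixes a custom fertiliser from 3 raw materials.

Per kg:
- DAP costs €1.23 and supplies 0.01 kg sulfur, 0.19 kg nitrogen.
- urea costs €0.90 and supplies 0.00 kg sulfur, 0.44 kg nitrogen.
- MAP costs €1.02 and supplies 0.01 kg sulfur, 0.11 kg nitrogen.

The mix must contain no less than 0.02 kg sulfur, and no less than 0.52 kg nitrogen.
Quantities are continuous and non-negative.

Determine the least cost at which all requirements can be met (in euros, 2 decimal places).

Treat it as an LP. Let x1 = kg of DAP, x2 = kg of urea, x3 = kg of MAP.
min 1.23x1 + 0.9x2 + 1.02x3 with:
  0.01x1 + 0.01x3 ≥ 0.02   (sulfur)
  0.19x1 + 0.44x2 + 0.11x3 ≥ 0.52   (nitrogen)
  x1, x2, x3 ≥ 0.
The cheapest feasible vertex uses only urea, MAP; DAP is not used. The sulfur and nitrogen requirements are met with equality.
So urea = 0.6818 kg, MAP = 2 kg.
Objective = 0.9·0.6818 + 1.02·2 = 2.6536.

€2.65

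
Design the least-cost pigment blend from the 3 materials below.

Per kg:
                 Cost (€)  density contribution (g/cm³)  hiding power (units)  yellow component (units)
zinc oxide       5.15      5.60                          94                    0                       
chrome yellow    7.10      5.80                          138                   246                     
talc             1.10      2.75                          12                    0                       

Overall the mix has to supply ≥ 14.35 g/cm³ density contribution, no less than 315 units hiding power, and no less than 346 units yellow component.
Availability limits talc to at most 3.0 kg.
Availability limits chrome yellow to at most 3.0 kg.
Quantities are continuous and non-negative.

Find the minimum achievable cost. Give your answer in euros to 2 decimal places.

€16.42

Let x1 = kg of zinc oxide, x2 = kg of chrome yellow, x3 = kg of talc.
min 5.15x1 + 7.1x2 + 1.1x3 subject to:
  5.6x1 + 5.8x2 + 2.75x3 ≥ 14.35   (density contribution)
  94x1 + 138x2 + 12x3 ≥ 315   (hiding power)
  246x2 ≥ 346   (yellow component)
  x3 ≤ 3
  x2 ≤ 3
  x1, x2, x3 ≥ 0.
At the optimum only zinc oxide, chrome yellow are positive (talc = 0). There the density contribution and hiding power constraints are tight.
Optimal quantities: zinc oxide = 0.6736 kg, chrome yellow = 1.824 kg.
Total cost: 5.15·0.6736 + 7.1·1.824 = 16.4194.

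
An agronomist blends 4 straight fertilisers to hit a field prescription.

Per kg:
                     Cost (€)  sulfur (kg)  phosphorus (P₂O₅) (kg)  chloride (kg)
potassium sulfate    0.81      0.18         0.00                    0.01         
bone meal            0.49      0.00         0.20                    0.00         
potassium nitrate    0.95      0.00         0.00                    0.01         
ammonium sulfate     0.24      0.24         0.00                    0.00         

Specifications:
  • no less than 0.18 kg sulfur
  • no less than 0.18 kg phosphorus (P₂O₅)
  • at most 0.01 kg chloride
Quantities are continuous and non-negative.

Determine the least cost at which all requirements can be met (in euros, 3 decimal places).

Let x1 = kg of potassium sulfate, x2 = kg of bone meal, x3 = kg of potassium nitrate, x4 = kg of ammonium sulfate.
Minimise 0.81x1 + 0.49x2 + 0.95x3 + 0.24x4 with:
  0.18x1 + 0.24x4 ≥ 0.18   (sulfur)
  0.2x2 ≥ 0.18   (phosphorus (P₂O₅))
  0.01x1 + 0.01x3 ≤ 0.01   (chloride)
  x1, x2, x3, x4 ≥ 0.
At the optimum only bone meal, ammonium sulfate are positive (potassium sulfate, potassium nitrate = 0). Binding constraints: sulfur and phosphorus (P₂O₅).
That vertex is x2 = 0.9, x4 = 0.75.
Cost = 0.49·0.9 + 0.24·0.75 = 0.62100.

€0.621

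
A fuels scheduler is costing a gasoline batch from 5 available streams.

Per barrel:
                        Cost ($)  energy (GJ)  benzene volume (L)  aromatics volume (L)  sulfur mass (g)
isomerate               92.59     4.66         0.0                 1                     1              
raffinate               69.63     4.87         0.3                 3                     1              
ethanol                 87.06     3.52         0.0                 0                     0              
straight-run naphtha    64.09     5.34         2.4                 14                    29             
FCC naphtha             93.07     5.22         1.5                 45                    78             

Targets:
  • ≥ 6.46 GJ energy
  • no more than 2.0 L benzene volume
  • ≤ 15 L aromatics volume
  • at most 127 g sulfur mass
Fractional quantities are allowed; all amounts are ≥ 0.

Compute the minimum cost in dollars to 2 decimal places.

$82.88

Set it up as a linear program. Let x1 = barrels of isomerate, x2 = barrels of raffinate, x3 = barrels of ethanol, x4 = barrels of straight-run naphtha, x5 = barrels of FCC naphtha.
Minimise 92.59x1 + 69.63x2 + 87.06x3 + 64.09x4 + 93.07x5 s.t.:
  4.66x1 + 4.87x2 + 3.52x3 + 5.34x4 + 5.22x5 ≥ 6.46   (energy)
  0.3x2 + 2.4x4 + 1.5x5 ≤ 2   (benzene volume)
  1x1 + 3x2 + 14x4 + 45x5 ≤ 15   (aromatics volume)
  1x1 + 1x2 + 29x4 + 78x5 ≤ 127   (sulfur mass)
  x1, x2, x3, x4, x5 ≥ 0.
The minimum-cost mix takes nothing from isomerate, ethanol, FCC naphtha — only raffinate, straight-run naphtha. Binding constraints: energy and benzene volume.
So raffinate = 0.4783 barrels, straight-run naphtha = 0.7735 barrels.
Cost = 69.63·0.4783 + 64.09·0.7735 = 82.8776.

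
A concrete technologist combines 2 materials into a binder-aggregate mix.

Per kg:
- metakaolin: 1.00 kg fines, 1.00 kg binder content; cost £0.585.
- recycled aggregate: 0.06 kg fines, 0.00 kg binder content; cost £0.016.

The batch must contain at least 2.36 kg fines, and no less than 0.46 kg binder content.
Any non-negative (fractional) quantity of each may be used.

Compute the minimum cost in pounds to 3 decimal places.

Let x1 = kg of metakaolin, x2 = kg of recycled aggregate.
Minimise 0.585x1 + 0.016x2 subject to:
  1x1 + 0.06x2 ≥ 2.36   (fines)
  1x1 ≥ 0.46   (binder content)
  x1, x2 ≥ 0.
Both inputs are positive at the optimum. The fines and binder content requirements are met with equality.
Solving gives x1 = 0.46, x2 = 31.67.
Cost = 0.585·0.46 + 0.016·31.67 = 0.77582.

£0.776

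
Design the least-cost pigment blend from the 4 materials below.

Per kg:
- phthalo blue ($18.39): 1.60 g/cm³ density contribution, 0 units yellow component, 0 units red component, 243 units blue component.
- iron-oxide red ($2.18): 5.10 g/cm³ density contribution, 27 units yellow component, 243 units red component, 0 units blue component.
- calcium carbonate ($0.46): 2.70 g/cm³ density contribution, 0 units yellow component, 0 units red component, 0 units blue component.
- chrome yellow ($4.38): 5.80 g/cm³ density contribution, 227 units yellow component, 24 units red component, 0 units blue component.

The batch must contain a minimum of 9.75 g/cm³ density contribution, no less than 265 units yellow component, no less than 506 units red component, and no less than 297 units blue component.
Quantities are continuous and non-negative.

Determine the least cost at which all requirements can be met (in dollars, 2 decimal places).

Let x1 = kg of phthalo blue, x2 = kg of iron-oxide red, x3 = kg of calcium carbonate, x4 = kg of chrome yellow.
Minimise 18.39x1 + 2.18x2 + 0.46x3 + 4.38x4 subject to:
  1.6x1 + 5.1x2 + 2.7x3 + 5.8x4 ≥ 9.75   (density contribution)
  27x2 + 227x4 ≥ 265   (yellow component)
  243x2 + 24x4 ≥ 506   (red component)
  243x1 ≥ 297   (blue component)
  x1, x2, x3, x4 ≥ 0.
The optimal basis is {phthalo blue, iron-oxide red, chrome yellow}; calcium carbonate drops out. There the yellow component, red component, blue component constraints are tight.
That vertex is x1 = 1.222, x2 = 1.99, x4 = 0.9307.
Hence cost = 18.39·1.222 + 2.18·1.99 + 4.38·0.9307 = $30.8872.

$30.89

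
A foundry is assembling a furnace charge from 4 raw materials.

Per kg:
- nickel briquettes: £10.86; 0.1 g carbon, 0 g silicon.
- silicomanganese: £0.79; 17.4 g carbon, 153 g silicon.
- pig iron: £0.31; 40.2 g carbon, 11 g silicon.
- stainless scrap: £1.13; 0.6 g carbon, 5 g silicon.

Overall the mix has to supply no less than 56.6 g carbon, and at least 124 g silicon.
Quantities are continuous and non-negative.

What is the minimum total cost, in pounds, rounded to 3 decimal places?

£0.917

Set it up as a linear program. Let x1 = kg of nickel briquettes, x2 = kg of silicomanganese, x3 = kg of pig iron, x4 = kg of stainless scrap.
min 10.86x1 + 0.79x2 + 0.31x3 + 1.13x4 subject to:
  0.1x1 + 17.4x2 + 40.2x3 + 0.6x4 ≥ 56.6   (carbon)
  153x2 + 11x3 + 5x4 ≥ 124   (silicon)
  x1, x2, x3, x4 ≥ 0.
The optimal basis is {silicomanganese, pig iron}; nickel briquettes, stainless scrap drop out. The carbon and silicon requirements are met with equality.
So silicomanganese = 0.73201 kg, pig iron = 1.0911 kg.
Cost = 0.79·0.73201 + 0.31·1.0911 = 0.91653.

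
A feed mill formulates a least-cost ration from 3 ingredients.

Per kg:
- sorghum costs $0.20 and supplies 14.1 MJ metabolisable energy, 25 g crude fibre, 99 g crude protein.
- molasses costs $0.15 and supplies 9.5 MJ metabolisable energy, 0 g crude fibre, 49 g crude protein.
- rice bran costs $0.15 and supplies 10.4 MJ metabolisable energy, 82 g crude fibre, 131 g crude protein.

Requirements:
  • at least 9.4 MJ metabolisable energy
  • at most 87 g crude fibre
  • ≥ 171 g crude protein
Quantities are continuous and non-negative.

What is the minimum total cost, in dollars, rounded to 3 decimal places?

This is a linear program. Let x1 = kg of sorghum, x2 = kg of molasses, x3 = kg of rice bran.
Minimize 0.2x1 + 0.15x2 + 0.15x3 s.t.:
  14.1x1 + 9.5x2 + 10.4x3 ≥ 9.4   (metabolisable energy)
  25x1 + 82x3 ≤ 87   (crude fibre)
  99x1 + 49x2 + 131x3 ≥ 171   (crude protein)
  x1, x2, x3 ≥ 0.
The cheapest feasible vertex uses only sorghum, rice bran; molasses is not used. Binding constraints: crude fibre and crude protein.
Optimal quantities: sorghum = 0.542 kg, rice bran = 0.8957 kg.
Total cost: 0.2·0.542 + 0.15·0.8957 = 0.24276.

$0.243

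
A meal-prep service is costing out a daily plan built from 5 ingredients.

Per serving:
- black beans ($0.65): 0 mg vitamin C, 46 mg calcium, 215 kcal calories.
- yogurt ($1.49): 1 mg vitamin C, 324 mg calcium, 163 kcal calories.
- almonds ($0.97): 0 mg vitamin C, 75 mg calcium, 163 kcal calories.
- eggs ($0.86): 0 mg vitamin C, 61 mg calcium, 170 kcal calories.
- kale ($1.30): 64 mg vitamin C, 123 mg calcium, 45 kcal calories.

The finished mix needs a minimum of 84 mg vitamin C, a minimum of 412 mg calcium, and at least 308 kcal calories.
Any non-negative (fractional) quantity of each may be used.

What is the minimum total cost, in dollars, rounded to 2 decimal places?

$3.13

Treat it as an LP. Let x1 = servings of black beans, x2 = servings of yogurt, x3 = servings of almonds, x4 = servings of eggs, x5 = servings of kale.
min 0.65x1 + 1.49x2 + 0.97x3 + 0.86x4 + 1.3x5 subject to:
  1x2 + 64x5 ≥ 84   (vitamin C)
  46x1 + 324x2 + 75x3 + 61x4 + 123x5 ≥ 412   (calcium)
  215x1 + 163x2 + 163x3 + 170x4 + 45x5 ≥ 308   (calories)
  x1, x2, x3, x4, x5 ≥ 0.
At the optimum only black beans, yogurt, kale are positive (almonds, eggs = 0). The vitamin C, calcium, calories requirements are met with equality.
Optimal quantities: black beans = 0.6395 servings, yogurt = 0.6866 servings, kale = 1.302 servings.
Hence cost = 0.65·0.6395 + 1.49·0.6866 + 1.3·1.302 = $3.1313.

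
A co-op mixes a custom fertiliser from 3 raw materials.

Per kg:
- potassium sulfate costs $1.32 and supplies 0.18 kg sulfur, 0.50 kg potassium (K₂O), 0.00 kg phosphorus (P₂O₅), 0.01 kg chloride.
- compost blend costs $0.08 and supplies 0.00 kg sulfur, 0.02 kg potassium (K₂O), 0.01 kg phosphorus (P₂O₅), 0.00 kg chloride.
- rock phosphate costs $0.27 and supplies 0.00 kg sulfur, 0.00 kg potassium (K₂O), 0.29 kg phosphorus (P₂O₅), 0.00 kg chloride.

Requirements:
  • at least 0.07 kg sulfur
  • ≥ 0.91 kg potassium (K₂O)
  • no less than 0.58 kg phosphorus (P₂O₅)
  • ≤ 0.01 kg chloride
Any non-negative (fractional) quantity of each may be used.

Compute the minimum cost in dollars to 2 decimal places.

$3.31

Let x1 = kg of potassium sulfate, x2 = kg of compost blend, x3 = kg of rock phosphate.
min 1.32x1 + 0.08x2 + 0.27x3 with:
  0.18x1 ≥ 0.07   (sulfur)
  0.5x1 + 0.02x2 ≥ 0.91   (potassium (K₂O))
  0.01x2 + 0.29x3 ≥ 0.58   (phosphorus (P₂O₅))
  0.01x1 ≤ 0.01   (chloride)
  x1, x2, x3 ≥ 0.
The optimal mix uses every input. Binding constraints: potassium (K₂O), phosphorus (P₂O₅), chloride.
So potassium sulfate = 1 kg, compost blend = 20.5 kg, rock phosphate = 1.293 kg.
Total cost: 1.32·1 + 0.08·20.5 + 0.27·1.293 = 3.3091.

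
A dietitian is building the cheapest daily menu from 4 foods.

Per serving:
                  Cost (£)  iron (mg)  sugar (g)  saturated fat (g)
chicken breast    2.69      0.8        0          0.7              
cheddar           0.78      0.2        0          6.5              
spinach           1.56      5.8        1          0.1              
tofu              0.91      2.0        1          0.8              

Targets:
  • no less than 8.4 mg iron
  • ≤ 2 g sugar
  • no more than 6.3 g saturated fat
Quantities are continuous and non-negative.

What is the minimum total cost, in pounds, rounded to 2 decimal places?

Treat it as an LP. Let x1 = servings of chicken breast, x2 = servings of cheddar, x3 = servings of spinach, x4 = servings of tofu.
min 2.69x1 + 0.78x2 + 1.56x3 + 0.91x4 with:
  0.8x1 + 0.2x2 + 5.8x3 + 2x4 ≥ 8.4   (iron)
  1x3 + 1x4 ≤ 2   (sugar)
  0.7x1 + 6.5x2 + 0.1x3 + 0.8x4 ≤ 6.3   (saturated fat)
  x1, x2, x3, x4 ≥ 0.
At the optimum only spinach is positive (chicken breast, cheddar, tofu = 0). Binding constraint: iron.
That vertex is x3 = 1.448.
Objective = 1.56·1.448 = 2.2589.

£2.26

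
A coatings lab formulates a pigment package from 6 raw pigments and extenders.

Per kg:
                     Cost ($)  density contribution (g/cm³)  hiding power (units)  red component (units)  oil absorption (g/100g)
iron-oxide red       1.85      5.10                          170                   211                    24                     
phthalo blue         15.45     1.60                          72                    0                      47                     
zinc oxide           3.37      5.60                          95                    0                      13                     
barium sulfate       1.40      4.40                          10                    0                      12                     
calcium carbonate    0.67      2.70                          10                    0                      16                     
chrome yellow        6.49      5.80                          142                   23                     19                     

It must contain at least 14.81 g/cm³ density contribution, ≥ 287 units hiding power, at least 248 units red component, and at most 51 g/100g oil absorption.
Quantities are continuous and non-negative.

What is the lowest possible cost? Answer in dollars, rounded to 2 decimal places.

$6.16

Set it up as a linear program. Let x1 = kg of iron-oxide red, x2 = kg of phthalo blue, x3 = kg of zinc oxide, x4 = kg of barium sulfate, x5 = kg of calcium carbonate, x6 = kg of chrome yellow.
Minimise 1.85x1 + 15.45x2 + 3.37x3 + 1.4x4 + 0.67x5 + 6.49x6 subject to:
  5.1x1 + 1.6x2 + 5.6x3 + 4.4x4 + 2.7x5 + 5.8x6 ≥ 14.81   (density contribution)
  170x1 + 72x2 + 95x3 + 10x4 + 10x5 + 142x6 ≥ 287   (hiding power)
  211x1 + 23x6 ≥ 248   (red component)
  24x1 + 47x2 + 13x3 + 12x4 + 16x5 + 19x6 ≤ 51   (oil absorption)
  x1, x2, x3, x4, x5, x6 ≥ 0.
The minimum-cost mix takes nothing from phthalo blue, calcium carbonate, chrome yellow — only iron-oxide red, zinc oxide, barium sulfate. The density contribution, hiding power, oil absorption requirements are met with equality.
So iron-oxide red = 1.217 kg, zinc oxide = 0.7359 kg, barium sulfate = 1.019 kg.
Hence cost = 1.85·1.217 + 3.37·0.7359 + 1.4·1.019 = $6.1580.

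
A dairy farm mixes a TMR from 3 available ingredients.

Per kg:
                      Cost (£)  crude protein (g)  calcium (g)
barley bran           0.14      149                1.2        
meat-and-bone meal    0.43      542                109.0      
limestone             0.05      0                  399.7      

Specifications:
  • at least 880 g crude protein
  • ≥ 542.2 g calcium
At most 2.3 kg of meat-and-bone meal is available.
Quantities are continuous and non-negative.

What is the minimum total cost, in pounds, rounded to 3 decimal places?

Let x1 = kg of barley bran, x2 = kg of meat-and-bone meal, x3 = kg of limestone.
Minimize 0.14x1 + 0.43x2 + 0.05x3 s.t.:
  149x1 + 542x2 ≥ 880   (crude protein)
  1.2x1 + 109x2 + 399.7x3 ≥ 542.2   (calcium)
  x2 ≤ 2.3
  x1, x2, x3 ≥ 0.
The cheapest feasible vertex uses only meat-and-bone meal, limestone; barley bran is not used. Binding constraints: crude protein and calcium.
Optimal quantities: meat-and-bone meal = 1.624 kg, limestone = 0.9137 kg.
Cost = 0.43·1.624 + 0.05·0.9137 = 0.74401.

£0.744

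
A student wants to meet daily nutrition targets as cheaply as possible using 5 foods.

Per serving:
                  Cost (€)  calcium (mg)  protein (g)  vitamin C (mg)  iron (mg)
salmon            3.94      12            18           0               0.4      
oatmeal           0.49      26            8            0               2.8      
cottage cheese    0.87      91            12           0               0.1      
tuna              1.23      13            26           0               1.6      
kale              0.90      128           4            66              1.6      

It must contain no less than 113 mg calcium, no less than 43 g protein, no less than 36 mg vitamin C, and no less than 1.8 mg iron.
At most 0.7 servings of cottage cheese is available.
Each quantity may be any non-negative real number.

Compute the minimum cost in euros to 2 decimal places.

€2.50

Let x1 = servings of salmon, x2 = servings of oatmeal, x3 = servings of cottage cheese, x4 = servings of tuna, x5 = servings of kale.
Minimise 3.94x1 + 0.49x2 + 0.87x3 + 1.23x4 + 0.9x5 s.t.:
  12x1 + 26x2 + 91x3 + 13x4 + 128x5 ≥ 113   (calcium)
  18x1 + 8x2 + 12x3 + 26x4 + 4x5 ≥ 43   (protein)
  66x5 ≥ 36   (vitamin C)
  0.4x1 + 2.8x2 + 0.1x3 + 1.6x4 + 1.6x5 ≥ 1.8   (iron)
  x3 ≤ 0.7
  x1, x2, x3, x4, x5 ≥ 0.
The cheapest feasible vertex uses only cottage cheese, tuna, kale; salmon, oatmeal are not used. There the calcium, protein, vitamin C constraints are tight.
So cottage cheese = 0.2679 servings, tuna = 1.446 servings, kale = 0.5455 servings.
Cost = 0.87·0.2679 + 1.23·1.446 + 0.9·0.5455 = 2.5026.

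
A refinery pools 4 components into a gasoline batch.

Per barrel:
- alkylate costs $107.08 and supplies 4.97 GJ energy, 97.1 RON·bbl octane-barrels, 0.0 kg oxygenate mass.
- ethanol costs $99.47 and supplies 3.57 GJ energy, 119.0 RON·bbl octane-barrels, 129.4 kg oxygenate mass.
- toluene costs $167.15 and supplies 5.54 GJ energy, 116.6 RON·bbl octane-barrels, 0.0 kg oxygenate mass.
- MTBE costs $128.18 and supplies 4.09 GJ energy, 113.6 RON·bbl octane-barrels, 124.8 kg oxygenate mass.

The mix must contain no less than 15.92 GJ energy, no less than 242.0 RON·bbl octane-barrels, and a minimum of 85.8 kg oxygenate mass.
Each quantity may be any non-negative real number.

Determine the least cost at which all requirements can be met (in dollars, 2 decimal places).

$357.95

Let x1 = barrels of alkylate, x2 = barrels of ethanol, x3 = barrels of toluene, x4 = barrels of MTBE.
Minimise 107.08x1 + 99.47x2 + 167.15x3 + 128.18x4 with:
  4.97x1 + 3.57x2 + 5.54x3 + 4.09x4 ≥ 15.92   (energy)
  97.1x1 + 119x2 + 116.6x3 + 113.6x4 ≥ 242   (octane-barrels)
  129.4x2 + 124.8x4 ≥ 85.8   (oxygenate mass)
  x1, x2, x3, x4 ≥ 0.
The minimum-cost mix takes nothing from toluene, MTBE — only alkylate, ethanol. The energy and oxygenate mass requirements are met with equality.
Optimal quantities: alkylate = 2.7269 barrels, ethanol = 0.66306 barrels.
Hence cost = 107.08·2.7269 + 99.47·0.66306 = $357.9510.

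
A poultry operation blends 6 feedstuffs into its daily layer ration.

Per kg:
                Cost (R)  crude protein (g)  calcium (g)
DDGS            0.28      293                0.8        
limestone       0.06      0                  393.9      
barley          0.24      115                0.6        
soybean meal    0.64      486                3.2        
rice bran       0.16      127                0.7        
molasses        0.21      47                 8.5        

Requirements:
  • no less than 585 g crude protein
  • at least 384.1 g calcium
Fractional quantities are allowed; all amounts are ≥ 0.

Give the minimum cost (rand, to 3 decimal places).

R0.617

Let x1 = kg of DDGS, x2 = kg of limestone, x3 = kg of barley, x4 = kg of soybean meal, x5 = kg of rice bran, x6 = kg of molasses.
Minimize 0.28x1 + 0.06x2 + 0.24x3 + 0.64x4 + 0.16x5 + 0.21x6 s.t.:
  293x1 + 115x3 + 486x4 + 127x5 + 47x6 ≥ 585   (crude protein)
  0.8x1 + 393.9x2 + 0.6x3 + 3.2x4 + 0.7x5 + 8.5x6 ≥ 384.1   (calcium)
  x1, x2, x3, x4, x5, x6 ≥ 0.
The optimal basis is {DDGS, limestone}; barley, soybean meal, rice bran, molasses drop out. Binding constraints: crude protein and calcium.
That vertex is x1 = 1.997, x2 = 0.9711.
Objective = 0.28·1.997 + 0.06·0.9711 = 0.61743.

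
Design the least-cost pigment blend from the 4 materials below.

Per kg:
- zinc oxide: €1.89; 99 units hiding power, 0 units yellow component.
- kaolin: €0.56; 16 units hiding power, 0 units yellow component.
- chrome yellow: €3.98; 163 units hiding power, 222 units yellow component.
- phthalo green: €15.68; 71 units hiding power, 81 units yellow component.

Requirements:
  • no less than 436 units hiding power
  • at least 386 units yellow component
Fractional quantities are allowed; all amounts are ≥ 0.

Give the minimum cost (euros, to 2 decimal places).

Let x1 = kg of zinc oxide, x2 = kg of kaolin, x3 = kg of chrome yellow, x4 = kg of phthalo green.
Minimise 1.89x1 + 0.56x2 + 3.98x3 + 15.68x4 s.t.:
  99x1 + 16x2 + 163x3 + 71x4 ≥ 436   (hiding power)
  222x3 + 81x4 ≥ 386   (yellow component)
  x1, x2, x3, x4 ≥ 0.
The cheapest feasible vertex uses only zinc oxide, chrome yellow; kaolin, phthalo green are not used. There the hiding power and yellow component constraints are tight.
That vertex is x1 = 1.541, x3 = 1.739.
Total cost: 1.89·1.541 + 3.98·1.739 = 9.8337.

€9.83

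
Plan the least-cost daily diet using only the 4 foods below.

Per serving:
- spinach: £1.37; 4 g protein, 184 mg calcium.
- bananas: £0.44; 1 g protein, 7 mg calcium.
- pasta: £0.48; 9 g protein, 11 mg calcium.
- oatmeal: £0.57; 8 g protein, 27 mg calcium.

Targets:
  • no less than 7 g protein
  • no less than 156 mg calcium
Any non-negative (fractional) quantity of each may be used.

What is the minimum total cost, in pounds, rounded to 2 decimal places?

Treat it as an LP. Let x1 = servings of spinach, x2 = servings of bananas, x3 = servings of pasta, x4 = servings of oatmeal.
Minimise 1.37x1 + 0.44x2 + 0.48x3 + 0.57x4 subject to:
  4x1 + 1x2 + 9x3 + 8x4 ≥ 7   (protein)
  184x1 + 7x2 + 11x3 + 27x4 ≥ 156   (calcium)
  x1, x2, x3, x4 ≥ 0.
The minimum-cost mix takes nothing from bananas, oatmeal — only spinach, pasta. Binding constraints: protein and calcium.
That vertex is x1 = 0.8232, x3 = 0.4119.
Hence cost = 1.37·0.8232 + 0.48·0.4119 = £1.3255.

£1.33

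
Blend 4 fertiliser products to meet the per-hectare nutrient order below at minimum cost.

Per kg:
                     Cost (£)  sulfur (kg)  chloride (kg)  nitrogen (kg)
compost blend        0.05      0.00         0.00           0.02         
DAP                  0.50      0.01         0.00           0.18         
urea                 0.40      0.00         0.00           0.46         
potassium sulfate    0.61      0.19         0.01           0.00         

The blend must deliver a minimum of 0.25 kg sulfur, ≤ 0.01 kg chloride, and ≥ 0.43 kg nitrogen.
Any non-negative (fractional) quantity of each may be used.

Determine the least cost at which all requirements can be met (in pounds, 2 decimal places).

Let x1 = kg of compost blend, x2 = kg of DAP, x3 = kg of urea, x4 = kg of potassium sulfate.
min 0.05x1 + 0.5x2 + 0.4x3 + 0.61x4 s.t.:
  0.01x2 + 0.19x4 ≥ 0.25   (sulfur)
  0.01x4 ≤ 0.01   (chloride)
  0.02x1 + 0.18x2 + 0.46x3 ≥ 0.43   (nitrogen)
  x1, x2, x3, x4 ≥ 0.
The minimum-cost mix takes nothing from compost blend, urea — only DAP, potassium sulfate. The sulfur and chloride requirements are met with equality.
Solving gives x2 = 6, x4 = 1.
Total cost: 0.5·6 + 0.61·1 = 3.6100.

£3.61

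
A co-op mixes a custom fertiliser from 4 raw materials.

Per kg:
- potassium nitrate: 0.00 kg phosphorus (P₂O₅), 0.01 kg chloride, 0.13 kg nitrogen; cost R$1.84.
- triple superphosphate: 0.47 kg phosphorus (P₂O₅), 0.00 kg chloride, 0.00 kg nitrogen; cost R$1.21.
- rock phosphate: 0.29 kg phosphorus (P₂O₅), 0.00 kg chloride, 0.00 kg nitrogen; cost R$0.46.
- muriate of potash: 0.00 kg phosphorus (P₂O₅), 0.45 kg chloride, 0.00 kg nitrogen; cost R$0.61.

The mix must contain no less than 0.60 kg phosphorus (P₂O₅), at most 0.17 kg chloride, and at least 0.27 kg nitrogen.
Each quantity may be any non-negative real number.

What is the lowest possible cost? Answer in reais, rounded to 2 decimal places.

R$4.77

Let x1 = kg of potassium nitrate, x2 = kg of triple superphosphate, x3 = kg of rock phosphate, x4 = kg of muriate of potash.
min 1.84x1 + 1.21x2 + 0.46x3 + 0.61x4 with:
  0.47x2 + 0.29x3 ≥ 0.6   (phosphorus (P₂O₅))
  0.01x1 + 0.45x4 ≤ 0.17   (chloride)
  0.13x1 ≥ 0.27   (nitrogen)
  x1, x2, x3, x4 ≥ 0.
The cheapest feasible vertex uses only potassium nitrate, rock phosphate; triple superphosphate, muriate of potash are not used. The phosphorus (P₂O₅) and nitrogen requirements are met with equality.
Optimal quantities: potassium nitrate = 2.077 kg, rock phosphate = 2.069 kg.
Cost = 1.84·2.077 + 0.46·2.069 = 4.7734.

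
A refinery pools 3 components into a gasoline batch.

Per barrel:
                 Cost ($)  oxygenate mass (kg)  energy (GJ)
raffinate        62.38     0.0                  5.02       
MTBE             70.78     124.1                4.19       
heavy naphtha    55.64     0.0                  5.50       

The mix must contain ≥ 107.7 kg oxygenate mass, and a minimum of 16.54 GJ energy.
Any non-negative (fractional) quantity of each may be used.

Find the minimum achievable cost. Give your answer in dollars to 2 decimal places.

Treat it as an LP. Let x1 = barrels of raffinate, x2 = barrels of MTBE, x3 = barrels of heavy naphtha.
min 62.38x1 + 70.78x2 + 55.64x3 s.t.:
  124.1x2 ≥ 107.7   (oxygenate mass)
  5.02x1 + 4.19x2 + 5.5x3 ≥ 16.54   (energy)
  x1, x2, x3 ≥ 0.
The minimum-cost mix takes nothing from raffinate — only MTBE, heavy naphtha. The oxygenate mass and energy requirements are met with equality.
Solving gives x2 = 0.86785, x3 = 2.3461.
Cost = 70.78·0.86785 + 55.64·2.3461 = 191.9634.

$191.96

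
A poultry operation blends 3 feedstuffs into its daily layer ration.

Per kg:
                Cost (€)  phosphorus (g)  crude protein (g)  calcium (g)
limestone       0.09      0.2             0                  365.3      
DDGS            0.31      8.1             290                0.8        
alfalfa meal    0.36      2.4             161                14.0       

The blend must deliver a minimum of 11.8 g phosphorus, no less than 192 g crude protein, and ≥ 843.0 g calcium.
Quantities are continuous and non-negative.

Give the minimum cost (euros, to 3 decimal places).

Treat it as an LP. Let x1 = kg of limestone, x2 = kg of DDGS, x3 = kg of alfalfa meal.
min 0.09x1 + 0.31x2 + 0.36x3 with:
  0.2x1 + 8.1x2 + 2.4x3 ≥ 11.8   (phosphorus)
  290x2 + 161x3 ≥ 192   (crude protein)
  365.3x1 + 0.8x2 + 14x3 ≥ 843   (calcium)
  x1, x2, x3 ≥ 0.
At the optimum only limestone, DDGS are positive (alfalfa meal = 0). The phosphorus and calcium requirements are met with equality.
Optimal quantities: limestone = 2.305 kg, DDGS = 1.4 kg.
Cost = 0.09·2.305 + 0.31·1.4 = 0.64145.

€0.641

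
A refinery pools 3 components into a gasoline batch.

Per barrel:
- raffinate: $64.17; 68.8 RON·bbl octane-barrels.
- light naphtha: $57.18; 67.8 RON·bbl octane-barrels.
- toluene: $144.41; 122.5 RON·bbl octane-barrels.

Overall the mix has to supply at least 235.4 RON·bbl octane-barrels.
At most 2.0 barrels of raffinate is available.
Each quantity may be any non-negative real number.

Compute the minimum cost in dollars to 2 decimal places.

$198.53

Treat it as an LP. Let x1 = barrels of raffinate, x2 = barrels of light naphtha, x3 = barrels of toluene.
Minimize 64.17x1 + 57.18x2 + 144.41x3 subject to:
  68.8x1 + 67.8x2 + 122.5x3 ≥ 235.4   (octane-barrels)
  x1 ≤ 2
  x1, x2, x3 ≥ 0.
The optimal basis is {light naphtha}; raffinate, toluene drop out. Binding constraint: octane-barrels.
Optimal quantities: light naphtha = 3.472 barrels.
Hence cost = 57.18·3.472 = $198.5290.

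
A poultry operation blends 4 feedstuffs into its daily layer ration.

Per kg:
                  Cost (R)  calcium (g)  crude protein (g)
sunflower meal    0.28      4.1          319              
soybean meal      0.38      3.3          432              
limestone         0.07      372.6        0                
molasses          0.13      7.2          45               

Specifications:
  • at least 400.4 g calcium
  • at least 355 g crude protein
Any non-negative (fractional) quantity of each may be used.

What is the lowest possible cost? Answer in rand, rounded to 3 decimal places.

Let x1 = kg of sunflower meal, x2 = kg of soybean meal, x3 = kg of limestone, x4 = kg of molasses.
min 0.28x1 + 0.38x2 + 0.07x3 + 0.13x4 subject to:
  4.1x1 + 3.3x2 + 372.6x3 + 7.2x4 ≥ 400.4   (calcium)
  319x1 + 432x2 + 45x4 ≥ 355   (crude protein)
  x1, x2, x3, x4 ≥ 0.
The cheapest feasible vertex uses only sunflower meal, limestone; soybean meal, molasses are not used. Binding constraints: calcium and crude protein.
That vertex is x1 = 1.113, x3 = 1.062.
Total cost: 0.28·1.113 + 0.07·1.062 = 0.38598.

R0.386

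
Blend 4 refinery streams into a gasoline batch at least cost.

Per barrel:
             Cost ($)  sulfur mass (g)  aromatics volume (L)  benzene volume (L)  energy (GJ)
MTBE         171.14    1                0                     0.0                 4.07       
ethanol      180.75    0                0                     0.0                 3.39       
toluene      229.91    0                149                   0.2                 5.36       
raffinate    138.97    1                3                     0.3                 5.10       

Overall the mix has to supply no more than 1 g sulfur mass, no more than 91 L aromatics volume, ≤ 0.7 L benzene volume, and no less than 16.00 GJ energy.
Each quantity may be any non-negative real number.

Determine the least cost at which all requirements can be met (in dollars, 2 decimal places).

$687.14

Set it up as a linear program. Let x1 = barrels of MTBE, x2 = barrels of ethanol, x3 = barrels of toluene, x4 = barrels of raffinate.
min 171.14x1 + 180.75x2 + 229.91x3 + 138.97x4 s.t.:
  1x1 + 1x4 ≤ 1   (sulfur mass)
  149x3 + 3x4 ≤ 91   (aromatics volume)
  0.2x3 + 0.3x4 ≤ 0.7   (benzene volume)
  4.07x1 + 3.39x2 + 5.36x3 + 5.1x4 ≥ 16   (energy)
  x1, x2, x3, x4 ≥ 0.
At the optimum only ethanol, toluene, raffinate are positive (MTBE = 0). There the sulfur mass, aromatics volume, energy constraints are tight.
Optimal quantities: ethanol = 2.2815 barrels, toluene = 0.5906 barrels, raffinate = 1 barrel.
Objective = 180.75·2.2815 + 229.91·0.5906 + 138.97·1 = 687.1360.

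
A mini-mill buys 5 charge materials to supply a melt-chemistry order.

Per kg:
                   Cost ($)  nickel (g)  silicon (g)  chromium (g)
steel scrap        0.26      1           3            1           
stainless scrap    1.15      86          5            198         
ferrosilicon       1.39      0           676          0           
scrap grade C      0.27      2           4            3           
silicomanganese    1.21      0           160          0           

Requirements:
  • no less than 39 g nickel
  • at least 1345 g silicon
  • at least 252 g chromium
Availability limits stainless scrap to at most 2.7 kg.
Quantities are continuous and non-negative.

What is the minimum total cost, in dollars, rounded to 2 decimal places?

Let x1 = kg of steel scrap, x2 = kg of stainless scrap, x3 = kg of ferrosilicon, x4 = kg of scrap grade C, x5 = kg of silicomanganese.
min 0.26x1 + 1.15x2 + 1.39x3 + 0.27x4 + 1.21x5 with:
  1x1 + 86x2 + 2x4 ≥ 39   (nickel)
  3x1 + 5x2 + 676x3 + 4x4 + 160x5 ≥ 1345   (silicon)
  1x1 + 198x2 + 3x4 ≥ 252   (chromium)
  x2 ≤ 2.7
  x1, x2, x3, x4, x5 ≥ 0.
The minimum-cost mix takes nothing from steel scrap, scrap grade C, silicomanganese — only stainless scrap, ferrosilicon. The silicon and chromium requirements are met with equality.
Solving gives x2 = 1.273, x3 = 1.98.
Total cost: 1.15·1.273 + 1.39·1.98 = 4.2162.

$4.22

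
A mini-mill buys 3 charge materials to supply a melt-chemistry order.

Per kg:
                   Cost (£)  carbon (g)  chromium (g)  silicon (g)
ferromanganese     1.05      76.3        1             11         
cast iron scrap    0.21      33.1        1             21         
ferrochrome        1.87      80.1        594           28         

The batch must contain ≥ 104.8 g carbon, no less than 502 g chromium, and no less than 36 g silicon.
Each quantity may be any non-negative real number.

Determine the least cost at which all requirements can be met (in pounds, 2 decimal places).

£1.81

Let x1 = kg of ferromanganese, x2 = kg of cast iron scrap, x3 = kg of ferrochrome.
min 1.05x1 + 0.21x2 + 1.87x3 s.t.:
  76.3x1 + 33.1x2 + 80.1x3 ≥ 104.8   (carbon)
  1x1 + 1x2 + 594x3 ≥ 502   (chromium)
  11x1 + 21x2 + 28x3 ≥ 36   (silicon)
  x1, x2, x3 ≥ 0.
The optimal basis is {cast iron scrap, ferrochrome}; ferromanganese drops out. Binding constraints: carbon and chromium.
So cast iron scrap = 1.126 kg, ferrochrome = 0.8432 kg.
Objective = 0.21·1.126 + 1.87·0.8432 = 1.8132.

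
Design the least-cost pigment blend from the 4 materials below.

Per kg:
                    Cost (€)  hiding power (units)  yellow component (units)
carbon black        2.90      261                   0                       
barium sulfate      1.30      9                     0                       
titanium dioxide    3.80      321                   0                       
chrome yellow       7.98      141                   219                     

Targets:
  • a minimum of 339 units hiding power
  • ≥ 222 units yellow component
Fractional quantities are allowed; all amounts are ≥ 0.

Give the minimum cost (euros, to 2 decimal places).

€10.27

This is a linear program. Let x1 = kg of carbon black, x2 = kg of barium sulfate, x3 = kg of titanium dioxide, x4 = kg of chrome yellow.
min 2.9x1 + 1.3x2 + 3.8x3 + 7.98x4 s.t.:
  261x1 + 9x2 + 321x3 + 141x4 ≥ 339   (hiding power)
  219x4 ≥ 222   (yellow component)
  x1, x2, x3, x4 ≥ 0.
At the optimum only carbon black, chrome yellow are positive (barium sulfate, titanium dioxide = 0). Binding constraints: hiding power and yellow component.
Optimal quantities: carbon black = 0.7512 kg, chrome yellow = 1.014 kg.
Total cost: 2.9·0.7512 + 7.98·1.014 = 10.2702.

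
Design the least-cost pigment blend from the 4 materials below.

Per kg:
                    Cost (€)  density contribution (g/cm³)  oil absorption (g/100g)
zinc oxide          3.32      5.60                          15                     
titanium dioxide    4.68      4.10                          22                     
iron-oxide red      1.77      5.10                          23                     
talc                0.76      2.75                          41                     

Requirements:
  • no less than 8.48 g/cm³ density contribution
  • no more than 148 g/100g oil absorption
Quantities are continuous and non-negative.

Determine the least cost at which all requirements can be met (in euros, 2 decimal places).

Treat it as an LP. Let x1 = kg of zinc oxide, x2 = kg of titanium dioxide, x3 = kg of iron-oxide red, x4 = kg of talc.
min 3.32x1 + 4.68x2 + 1.77x3 + 0.76x4 subject to:
  5.6x1 + 4.1x2 + 5.1x3 + 2.75x4 ≥ 8.48   (density contribution)
  15x1 + 22x2 + 23x3 + 41x4 ≤ 148   (oil absorption)
  x1, x2, x3, x4 ≥ 0.
The minimum-cost mix takes nothing from zinc oxide, titanium dioxide, iron-oxide red — only talc. Binding constraint: density contribution.
Solving gives x4 = 3.084.
Hence cost = 0.76·3.084 = €2.3438.

€2.34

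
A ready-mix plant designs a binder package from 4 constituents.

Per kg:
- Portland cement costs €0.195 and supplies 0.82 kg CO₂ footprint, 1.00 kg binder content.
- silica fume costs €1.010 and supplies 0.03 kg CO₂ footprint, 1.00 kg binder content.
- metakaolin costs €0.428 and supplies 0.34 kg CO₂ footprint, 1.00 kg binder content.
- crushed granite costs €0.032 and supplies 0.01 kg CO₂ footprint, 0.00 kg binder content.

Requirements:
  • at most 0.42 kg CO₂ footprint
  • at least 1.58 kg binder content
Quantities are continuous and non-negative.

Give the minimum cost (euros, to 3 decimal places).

€0.896

Let x1 = kg of Portland cement, x2 = kg of silica fume, x3 = kg of metakaolin, x4 = kg of crushed granite.
Minimise 0.195x1 + 1.01x2 + 0.428x3 + 0.032x4 with:
  0.82x1 + 0.03x2 + 0.34x3 + 0.01x4 ≤ 0.42   (CO₂ footprint)
  1x1 + 1x2 + 1x3 ≥ 1.58   (binder content)
  x1, x2, x3, x4 ≥ 0.
The cheapest feasible vertex uses only silica fume, metakaolin; Portland cement, crushed granite are not used. The CO₂ footprint and binder content requirements are met with equality.
Solving gives x2 = 0.3781, x3 = 1.202.
Objective = 1.01·0.3781 + 0.428·1.202 = 0.89634.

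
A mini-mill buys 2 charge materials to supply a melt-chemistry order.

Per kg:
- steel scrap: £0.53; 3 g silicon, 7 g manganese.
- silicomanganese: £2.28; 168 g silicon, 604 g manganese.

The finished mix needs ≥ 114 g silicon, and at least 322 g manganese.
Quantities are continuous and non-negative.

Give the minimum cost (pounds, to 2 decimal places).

This is a linear program. Let x1 = kg of steel scrap, x2 = kg of silicomanganese.
Minimize 0.53x1 + 2.28x2 with:
  3x1 + 168x2 ≥ 114   (silicon)
  7x1 + 604x2 ≥ 322   (manganese)
  x1, x2 ≥ 0.
The minimum-cost mix takes nothing from steel scrap — only silicomanganese. There the silicon constraint is tight.
That vertex is x2 = 0.6786.
Cost = 2.28·0.6786 = 1.5472.

£1.55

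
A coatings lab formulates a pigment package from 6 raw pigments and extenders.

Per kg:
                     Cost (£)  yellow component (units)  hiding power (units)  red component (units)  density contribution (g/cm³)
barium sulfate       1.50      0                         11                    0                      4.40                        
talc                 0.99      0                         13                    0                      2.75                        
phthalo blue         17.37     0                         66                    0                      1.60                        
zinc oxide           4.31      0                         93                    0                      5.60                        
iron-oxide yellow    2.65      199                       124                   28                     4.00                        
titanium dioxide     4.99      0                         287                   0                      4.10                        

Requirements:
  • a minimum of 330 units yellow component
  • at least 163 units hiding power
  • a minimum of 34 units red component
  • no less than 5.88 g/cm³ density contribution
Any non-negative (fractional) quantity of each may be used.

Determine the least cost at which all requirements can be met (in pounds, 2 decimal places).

Set it up as a linear program. Let x1 = kg of barium sulfate, x2 = kg of talc, x3 = kg of phthalo blue, x4 = kg of zinc oxide, x5 = kg of iron-oxide yellow, x6 = kg of titanium dioxide.
min 1.5x1 + 0.99x2 + 17.37x3 + 4.31x4 + 2.65x5 + 4.99x6 with:
  199x5 ≥ 330   (yellow component)
  11x1 + 13x2 + 66x3 + 93x4 + 124x5 + 287x6 ≥ 163   (hiding power)
  28x5 ≥ 34   (red component)
  4.4x1 + 2.75x2 + 1.6x3 + 5.6x4 + 4x5 + 4.1x6 ≥ 5.88   (density contribution)
  x1, x2, x3, x4, x5, x6 ≥ 0.
The minimum-cost mix takes nothing from barium sulfate, talc, phthalo blue, zinc oxide, titanium dioxide — only iron-oxide yellow. Binding constraint: yellow component.
So iron-oxide yellow = 1.658 kg.
Total cost: 2.65·1.658 = 4.3937.

£4.39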